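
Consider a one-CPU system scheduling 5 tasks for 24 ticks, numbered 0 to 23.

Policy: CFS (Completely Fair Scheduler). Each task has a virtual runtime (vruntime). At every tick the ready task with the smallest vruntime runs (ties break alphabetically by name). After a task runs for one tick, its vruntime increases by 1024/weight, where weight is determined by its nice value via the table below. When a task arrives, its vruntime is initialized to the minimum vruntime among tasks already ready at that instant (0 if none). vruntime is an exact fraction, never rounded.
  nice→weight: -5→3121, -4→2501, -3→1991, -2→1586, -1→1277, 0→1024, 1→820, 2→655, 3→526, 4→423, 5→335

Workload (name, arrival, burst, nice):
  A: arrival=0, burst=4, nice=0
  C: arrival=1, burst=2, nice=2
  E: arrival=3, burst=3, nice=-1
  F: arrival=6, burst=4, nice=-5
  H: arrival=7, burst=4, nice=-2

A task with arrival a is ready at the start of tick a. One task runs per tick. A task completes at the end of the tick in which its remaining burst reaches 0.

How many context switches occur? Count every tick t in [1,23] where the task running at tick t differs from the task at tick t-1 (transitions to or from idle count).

context switches = 15

t=0: vr[A=0] → run A
t=1: vr[A=1 C=1] → run A
t=2: vr[A=2 C=1] → run C
t=3: vr[A=2 C=1679/655 E=2] → run A
t=4: vr[A=3 C=1679/655 E=2] → run E
t=5: vr[A=3 C=1679/655 E=3578/1277] → run C
t=6: vr[A=3 E=3578/1277 F=3578/1277] → run E
t=7: vr[A=3 E=4602/1277 F=3578/1277 H=3578/1277] → run F
t=8: vr[A=3 E=4602/1277 F=12474586/3985517 H=3578/1277] → run H
t=9: vr[A=3 E=4602/1277 F=12474586/3985517 H=3491178/1012661] → run A
t=10: vr[E=4602/1277 F=12474586/3985517 H=3491178/1012661] → run F
t=11: vr[E=4602/1277 F=13782234/3985517 H=3491178/1012661] → run H
t=12: vr[E=4602/1277 F=13782234/3985517 H=4145002/1012661] → run F
t=13: vr[E=4602/1277 F=15089882/3985517 H=4145002/1012661] → run E
t=14: vr[F=15089882/3985517 H=4145002/1012661] → run F
t=15: vr[H=4145002/1012661] → run H
t=16: vr[H=4798826/1012661] → run H
t=17: (idle)
t=18: (idle)
t=19: (idle)
t=20: (idle)
t=21: (idle)
t=22: (idle)
t=23: (idle)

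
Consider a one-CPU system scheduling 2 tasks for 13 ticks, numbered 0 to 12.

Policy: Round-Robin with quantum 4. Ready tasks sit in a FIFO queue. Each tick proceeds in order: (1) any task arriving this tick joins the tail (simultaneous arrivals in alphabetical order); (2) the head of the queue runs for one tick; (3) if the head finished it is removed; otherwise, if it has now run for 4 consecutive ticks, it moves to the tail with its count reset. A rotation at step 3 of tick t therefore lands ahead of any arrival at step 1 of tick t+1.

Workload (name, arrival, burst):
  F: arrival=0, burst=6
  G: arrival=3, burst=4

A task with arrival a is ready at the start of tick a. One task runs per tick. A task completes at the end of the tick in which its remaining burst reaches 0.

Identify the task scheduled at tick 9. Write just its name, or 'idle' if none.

t=0: queue=[F] q_used=0 → run F
t=1: queue=[F] q_used=1 → run F
t=2: queue=[F] q_used=2 → run F
t=3: queue=[F,G] q_used=3 → run F
t=4: queue=[G,F] q_used=0 → run G
t=5: queue=[G,F] q_used=1 → run G
t=6: queue=[G,F] q_used=2 → run G
t=7: queue=[G,F] q_used=3 → run G
t=8: queue=[F] q_used=0 → run F
t=9: queue=[F] q_used=1 → run F
t=10: (idle)
t=11: (idle)
t=12: (idle)

running at tick 9 = F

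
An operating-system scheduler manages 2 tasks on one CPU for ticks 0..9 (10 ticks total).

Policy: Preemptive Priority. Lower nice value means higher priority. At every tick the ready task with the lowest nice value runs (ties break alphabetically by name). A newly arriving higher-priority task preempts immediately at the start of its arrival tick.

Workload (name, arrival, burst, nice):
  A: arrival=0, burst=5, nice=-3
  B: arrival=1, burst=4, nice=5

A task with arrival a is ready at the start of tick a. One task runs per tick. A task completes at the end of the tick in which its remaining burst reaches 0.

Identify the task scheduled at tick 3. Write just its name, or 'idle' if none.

running at tick 3 = A

t=0: ready={A} → run A
t=1: ready={A,B} → run A
t=2: ready={A,B} → run A
t=3: ready={A,B} → run A
t=4: ready={A,B} → run A
t=5: ready={B} → run B
t=6: ready={B} → run B
t=7: ready={B} → run B
t=8: ready={B} → run B
t=9: (idle)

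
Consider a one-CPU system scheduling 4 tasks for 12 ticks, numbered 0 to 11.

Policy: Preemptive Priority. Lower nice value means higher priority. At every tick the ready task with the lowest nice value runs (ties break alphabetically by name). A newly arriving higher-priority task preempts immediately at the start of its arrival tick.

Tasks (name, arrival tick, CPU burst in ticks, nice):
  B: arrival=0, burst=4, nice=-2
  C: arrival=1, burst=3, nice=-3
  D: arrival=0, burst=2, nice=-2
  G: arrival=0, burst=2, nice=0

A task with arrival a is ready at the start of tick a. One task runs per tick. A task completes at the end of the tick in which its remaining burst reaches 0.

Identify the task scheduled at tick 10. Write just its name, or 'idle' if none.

t=0: ready={B,D,G} → run B
t=1: ready={B,C,D,G} → run C
t=2: ready={B,C,D,G} → run C
t=3: ready={B,C,D,G} → run C
t=4: ready={B,D,G} → run B
t=5: ready={B,D,G} → run B
t=6: ready={B,D,G} → run B
t=7: ready={D,G} → run D
t=8: ready={D,G} → run D
t=9: ready={G} → run G
t=10: ready={G} → run G
t=11: (idle)

running at tick 10 = G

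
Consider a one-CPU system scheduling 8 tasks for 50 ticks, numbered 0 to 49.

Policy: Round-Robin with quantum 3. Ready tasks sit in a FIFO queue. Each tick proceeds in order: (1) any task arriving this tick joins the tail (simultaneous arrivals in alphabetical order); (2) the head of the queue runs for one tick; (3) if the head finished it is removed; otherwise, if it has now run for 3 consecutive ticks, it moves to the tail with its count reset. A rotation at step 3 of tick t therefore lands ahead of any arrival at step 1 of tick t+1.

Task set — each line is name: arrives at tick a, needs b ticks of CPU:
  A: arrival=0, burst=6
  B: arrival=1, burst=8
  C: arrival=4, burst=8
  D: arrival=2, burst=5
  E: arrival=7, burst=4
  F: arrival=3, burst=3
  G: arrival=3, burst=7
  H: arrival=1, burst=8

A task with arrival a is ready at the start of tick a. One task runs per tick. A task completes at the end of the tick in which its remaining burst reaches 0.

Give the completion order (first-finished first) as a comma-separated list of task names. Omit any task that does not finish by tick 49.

t=0: queue=[A] q_used=0 → run A
t=1: queue=[A,B,H] q_used=1 → run A
t=2: queue=[A,B,H,D] q_used=2 → run A
t=3: queue=[B,H,D,A,F,G] q_used=0 → run B
t=4: queue=[B,H,D,A,F,G,C] q_used=1 → run B
t=5: queue=[B,H,D,A,F,G,C] q_used=2 → run B
t=6: queue=[H,D,A,F,G,C,B] q_used=0 → run H
t=7: queue=[H,D,A,F,G,C,B,E] q_used=1 → run H
t=8: queue=[H,D,A,F,G,C,B,E] q_used=2 → run H
t=9: queue=[D,A,F,G,C,B,E,H] q_used=0 → run D
t=10: queue=[D,A,F,G,C,B,E,H] q_used=1 → run D
t=11: queue=[D,A,F,G,C,B,E,H] q_used=2 → run D
t=12: queue=[A,F,G,C,B,E,H,D] q_used=0 → run A
t=13: queue=[A,F,G,C,B,E,H,D] q_used=1 → run A
t=14: queue=[A,F,G,C,B,E,H,D] q_used=2 → run A
t=15: queue=[F,G,C,B,E,H,D] q_used=0 → run F
t=16: queue=[F,G,C,B,E,H,D] q_used=1 → run F
t=17: queue=[F,G,C,B,E,H,D] q_used=2 → run F
t=18: queue=[G,C,B,E,H,D] q_used=0 → run G
t=19: queue=[G,C,B,E,H,D] q_used=1 → run G
t=20: queue=[G,C,B,E,H,D] q_used=2 → run G
t=21: queue=[C,B,E,H,D,G] q_used=0 → run C
t=22: queue=[C,B,E,H,D,G] q_used=1 → run C
t=23: queue=[C,B,E,H,D,G] q_used=2 → run C
t=24: queue=[B,E,H,D,G,C] q_used=0 → run B
t=25: queue=[B,E,H,D,G,C] q_used=1 → run B
t=26: queue=[B,E,H,D,G,C] q_used=2 → run B
t=27: queue=[E,H,D,G,C,B] q_used=0 → run E
t=28: queue=[E,H,D,G,C,B] q_used=1 → run E
t=29: queue=[E,H,D,G,C,B] q_used=2 → run E
t=30: queue=[H,D,G,C,B,E] q_used=0 → run H
t=31: queue=[H,D,G,C,B,E] q_used=1 → run H
t=32: queue=[H,D,G,C,B,E] q_used=2 → run H
t=33: queue=[D,G,C,B,E,H] q_used=0 → run D
t=34: queue=[D,G,C,B,E,H] q_used=1 → run D
t=35: queue=[G,C,B,E,H] q_used=0 → run G
t=36: queue=[G,C,B,E,H] q_used=1 → run G
t=37: queue=[G,C,B,E,H] q_used=2 → run G
t=38: queue=[C,B,E,H,G] q_used=0 → run C
t=39: queue=[C,B,E,H,G] q_used=1 → run C
t=40: queue=[C,B,E,H,G] q_used=2 → run C
t=41: queue=[B,E,H,G,C] q_used=0 → run B
t=42: queue=[B,E,H,G,C] q_used=1 → run B
t=43: queue=[E,H,G,C] q_used=0 → run E
t=44: queue=[H,G,C] q_used=0 → run H
t=45: queue=[H,G,C] q_used=1 → run H
t=46: queue=[G,C] q_used=0 → run G
t=47: queue=[C] q_used=0 → run C
t=48: queue=[C] q_used=1 → run C
t=49: (idle)

completion order = A, F, D, B, E, H, G, C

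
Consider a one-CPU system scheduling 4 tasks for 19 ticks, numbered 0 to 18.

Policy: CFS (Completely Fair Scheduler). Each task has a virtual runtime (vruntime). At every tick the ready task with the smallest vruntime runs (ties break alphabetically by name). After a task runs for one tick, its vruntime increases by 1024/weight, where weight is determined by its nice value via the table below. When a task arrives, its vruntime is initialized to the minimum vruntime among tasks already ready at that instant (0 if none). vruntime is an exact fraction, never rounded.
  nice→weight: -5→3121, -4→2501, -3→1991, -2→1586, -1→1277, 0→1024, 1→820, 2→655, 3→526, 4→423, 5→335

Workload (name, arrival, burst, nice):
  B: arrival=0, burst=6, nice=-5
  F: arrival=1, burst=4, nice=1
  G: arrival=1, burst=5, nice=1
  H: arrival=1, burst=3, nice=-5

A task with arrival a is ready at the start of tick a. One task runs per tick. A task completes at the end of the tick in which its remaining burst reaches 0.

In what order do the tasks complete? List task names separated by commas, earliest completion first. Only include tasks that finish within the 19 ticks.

completion order = H, B, F, G

t=0: vr[B=0] → run B
t=1: vr[B=1024/3121 F=1024/3121 G=1024/3121 H=1024/3121] → run B
t=2: vr[B=2048/3121 F=1024/3121 G=1024/3121 H=1024/3121] → run F
t=3: vr[B=2048/3121 F=1008896/639805 G=1024/3121 H=1024/3121] → run G
t=4: vr[B=2048/3121 F=1008896/639805 G=1008896/639805 H=1024/3121] → run H
t=5: vr[B=2048/3121 F=1008896/639805 G=1008896/639805 H=2048/3121] → run B
t=6: vr[B=3072/3121 F=1008896/639805 G=1008896/639805 H=2048/3121] → run H
t=7: vr[B=3072/3121 F=1008896/639805 G=1008896/639805 H=3072/3121] → run B
t=8: vr[B=4096/3121 F=1008896/639805 G=1008896/639805 H=3072/3121] → run H
t=9: vr[B=4096/3121 F=1008896/639805 G=1008896/639805] → run B
t=10: vr[B=5120/3121 F=1008896/639805 G=1008896/639805] → run F
t=11: vr[B=5120/3121 F=1807872/639805 G=1008896/639805] → run G
t=12: vr[B=5120/3121 F=1807872/639805 G=1807872/639805] → run B
t=13: vr[F=1807872/639805 G=1807872/639805] → run F
t=14: vr[F=2606848/639805 G=1807872/639805] → run G
t=15: vr[F=2606848/639805 G=2606848/639805] → run F
t=16: vr[G=2606848/639805] → run G
t=17: vr[G=3405824/639805] → run G
t=18: (idle)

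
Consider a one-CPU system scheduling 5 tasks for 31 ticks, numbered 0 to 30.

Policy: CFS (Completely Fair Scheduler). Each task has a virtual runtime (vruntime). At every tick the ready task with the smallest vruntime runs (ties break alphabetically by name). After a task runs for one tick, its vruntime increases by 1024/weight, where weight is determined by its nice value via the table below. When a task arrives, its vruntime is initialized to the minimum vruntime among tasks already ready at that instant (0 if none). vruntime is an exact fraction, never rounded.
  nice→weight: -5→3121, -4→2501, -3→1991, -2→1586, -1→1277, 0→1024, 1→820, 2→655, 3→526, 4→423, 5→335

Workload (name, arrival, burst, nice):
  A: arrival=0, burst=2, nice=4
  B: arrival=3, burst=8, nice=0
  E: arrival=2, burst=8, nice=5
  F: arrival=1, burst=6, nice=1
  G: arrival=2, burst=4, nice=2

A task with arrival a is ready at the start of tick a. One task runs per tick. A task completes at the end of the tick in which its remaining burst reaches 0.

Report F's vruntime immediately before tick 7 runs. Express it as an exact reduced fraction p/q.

vruntime(F, start of tick 7) = 318208/86715

t=0: vr[A=0] → run A
t=1: vr[A=1024/423 F=1024/423] → run A
t=2: vr[E=1024/423 F=1024/423 G=1024/423] → run E
t=3: vr[B=1024/423 E=776192/141705 F=1024/423 G=1024/423] → run B
t=4: vr[B=1447/423 E=776192/141705 F=1024/423 G=1024/423] → run F
t=5: vr[B=1447/423 E=776192/141705 F=318208/86715 G=1024/423] → run G
t=6: vr[B=1447/423 E=776192/141705 F=318208/86715 G=1103872/277065] → run B
t=7: vr[B=1870/423 E=776192/141705 F=318208/86715 G=1103872/277065] → run F
t=8: vr[B=1870/423 E=776192/141705 F=426496/86715 G=1103872/277065] → run G
t=9: vr[B=1870/423 E=776192/141705 F=426496/86715 G=1537024/277065] → run B
t=10: vr[B=2293/423 E=776192/141705 F=426496/86715 G=1537024/277065] → run F
t=11: vr[B=2293/423 E=776192/141705 F=534784/86715 G=1537024/277065] → run B
t=12: vr[B=2716/423 E=776192/141705 F=534784/86715 G=1537024/277065] → run E
t=13: vr[B=2716/423 E=1209344/141705 F=534784/86715 G=1537024/277065] → run G
t=14: vr[B=2716/423 E=1209344/141705 F=534784/86715 G=1970176/277065] → run F
t=15: vr[B=2716/423 E=1209344/141705 F=643072/86715 G=1970176/277065] → run B
t=16: vr[B=3139/423 E=1209344/141705 F=643072/86715 G=1970176/277065] → run G
t=17: vr[B=3139/423 E=1209344/141705 F=643072/86715] → run F
t=18: vr[B=3139/423 E=1209344/141705 F=150272/17343] → run B
t=19: vr[B=3562/423 E=1209344/141705 F=150272/17343] → run B
t=20: vr[B=3985/423 E=1209344/141705 F=150272/17343] → run E
t=21: vr[B=3985/423 E=1642496/141705 F=150272/17343] → run F
t=22: vr[B=3985/423 E=1642496/141705] → run B
t=23: vr[E=1642496/141705] → run E
t=24: vr[E=2075648/141705] → run E
t=25: vr[E=501760/28341] → run E
t=26: vr[E=2941952/141705] → run E
t=27: vr[E=3375104/141705] → run E
t=28: (idle)
t=29: (idle)
t=30: (idle)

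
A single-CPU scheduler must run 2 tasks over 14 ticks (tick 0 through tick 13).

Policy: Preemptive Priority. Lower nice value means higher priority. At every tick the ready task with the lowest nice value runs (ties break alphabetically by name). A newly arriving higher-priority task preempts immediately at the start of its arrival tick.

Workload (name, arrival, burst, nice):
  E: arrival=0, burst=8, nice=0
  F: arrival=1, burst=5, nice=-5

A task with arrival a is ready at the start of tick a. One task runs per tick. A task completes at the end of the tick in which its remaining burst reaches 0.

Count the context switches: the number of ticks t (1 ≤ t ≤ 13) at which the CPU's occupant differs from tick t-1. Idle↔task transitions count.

t=0: ready={E} → run E
t=1: ready={E,F} → run F
t=2: ready={E,F} → run F
t=3: ready={E,F} → run F
t=4: ready={E,F} → run F
t=5: ready={E,F} → run F
t=6: ready={E} → run E
t=7: ready={E} → run E
t=8: ready={E} → run E
t=9: ready={E} → run E
t=10: ready={E} → run E
t=11: ready={E} → run E
t=12: ready={E} → run E
t=13: (idle)

context switches = 3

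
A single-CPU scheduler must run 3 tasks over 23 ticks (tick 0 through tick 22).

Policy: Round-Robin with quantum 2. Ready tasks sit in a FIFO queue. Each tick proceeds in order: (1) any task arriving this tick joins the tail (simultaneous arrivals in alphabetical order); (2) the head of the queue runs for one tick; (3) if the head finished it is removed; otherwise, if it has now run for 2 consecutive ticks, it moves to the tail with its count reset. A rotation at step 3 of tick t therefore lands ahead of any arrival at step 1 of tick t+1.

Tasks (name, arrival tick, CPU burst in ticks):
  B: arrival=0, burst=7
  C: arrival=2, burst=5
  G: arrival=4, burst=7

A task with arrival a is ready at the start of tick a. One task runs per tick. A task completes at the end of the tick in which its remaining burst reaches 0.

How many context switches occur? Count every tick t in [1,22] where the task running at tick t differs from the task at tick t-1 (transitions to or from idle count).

context switches = 9

t=0: queue=[B] q_used=0 → run B
t=1: queue=[B] q_used=1 → run B
t=2: queue=[B,C] q_used=0 → run B
t=3: queue=[B,C] q_used=1 → run B
t=4: queue=[C,B,G] q_used=0 → run C
t=5: queue=[C,B,G] q_used=1 → run C
t=6: queue=[B,G,C] q_used=0 → run B
t=7: queue=[B,G,C] q_used=1 → run B
t=8: queue=[G,C,B] q_used=0 → run G
t=9: queue=[G,C,B] q_used=1 → run G
t=10: queue=[C,B,G] q_used=0 → run C
t=11: queue=[C,B,G] q_used=1 → run C
t=12: queue=[B,G,C] q_used=0 → run B
t=13: queue=[G,C] q_used=0 → run G
t=14: queue=[G,C] q_used=1 → run G
t=15: queue=[C,G] q_used=0 → run C
t=16: queue=[G] q_used=0 → run G
t=17: queue=[G] q_used=1 → run G
t=18: queue=[G] q_used=0 → run G
t=19: (idle)
t=20: (idle)
t=21: (idle)
t=22: (idle)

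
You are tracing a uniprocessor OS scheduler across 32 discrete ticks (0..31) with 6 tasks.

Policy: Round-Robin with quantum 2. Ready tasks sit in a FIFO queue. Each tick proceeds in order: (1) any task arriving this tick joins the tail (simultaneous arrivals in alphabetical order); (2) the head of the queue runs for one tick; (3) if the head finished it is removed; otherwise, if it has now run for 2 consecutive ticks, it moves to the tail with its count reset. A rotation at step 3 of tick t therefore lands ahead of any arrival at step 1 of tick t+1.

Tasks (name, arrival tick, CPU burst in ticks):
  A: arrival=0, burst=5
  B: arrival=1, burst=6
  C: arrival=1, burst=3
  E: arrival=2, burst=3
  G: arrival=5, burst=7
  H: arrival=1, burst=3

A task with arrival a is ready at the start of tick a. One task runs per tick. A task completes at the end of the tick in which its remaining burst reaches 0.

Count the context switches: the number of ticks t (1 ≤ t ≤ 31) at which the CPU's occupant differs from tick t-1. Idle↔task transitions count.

t=0: queue=[A] q_used=0 → run A
t=1: queue=[A,B,C,H] q_used=1 → run A
t=2: queue=[B,C,H,A,E] q_used=0 → run B
t=3: queue=[B,C,H,A,E] q_used=1 → run B
t=4: queue=[C,H,A,E,B] q_used=0 → run C
t=5: queue=[C,H,A,E,B,G] q_used=1 → run C
t=6: queue=[H,A,E,B,G,C] q_used=0 → run H
t=7: queue=[H,A,E,B,G,C] q_used=1 → run H
t=8: queue=[A,E,B,G,C,H] q_used=0 → run A
t=9: queue=[A,E,B,G,C,H] q_used=1 → run A
t=10: queue=[E,B,G,C,H,A] q_used=0 → run E
t=11: queue=[E,B,G,C,H,A] q_used=1 → run E
t=12: queue=[B,G,C,H,A,E] q_used=0 → run B
t=13: queue=[B,G,C,H,A,E] q_used=1 → run B
t=14: queue=[G,C,H,A,E,B] q_used=0 → run G
t=15: queue=[G,C,H,A,E,B] q_used=1 → run G
t=16: queue=[C,H,A,E,B,G] q_used=0 → run C
t=17: queue=[H,A,E,B,G] q_used=0 → run H
t=18: queue=[A,E,B,G] q_used=0 → run A
t=19: queue=[E,B,G] q_used=0 → run E
t=20: queue=[B,G] q_used=0 → run B
t=21: queue=[B,G] q_used=1 → run B
t=22: queue=[G] q_used=0 → run G
t=23: queue=[G] q_used=1 → run G
t=24: queue=[G] q_used=0 → run G
t=25: queue=[G] q_used=1 → run G
t=26: queue=[G] q_used=0 → run G
t=27: (idle)
t=28: (idle)
t=29: (idle)
t=30: (idle)
t=31: (idle)

context switches = 14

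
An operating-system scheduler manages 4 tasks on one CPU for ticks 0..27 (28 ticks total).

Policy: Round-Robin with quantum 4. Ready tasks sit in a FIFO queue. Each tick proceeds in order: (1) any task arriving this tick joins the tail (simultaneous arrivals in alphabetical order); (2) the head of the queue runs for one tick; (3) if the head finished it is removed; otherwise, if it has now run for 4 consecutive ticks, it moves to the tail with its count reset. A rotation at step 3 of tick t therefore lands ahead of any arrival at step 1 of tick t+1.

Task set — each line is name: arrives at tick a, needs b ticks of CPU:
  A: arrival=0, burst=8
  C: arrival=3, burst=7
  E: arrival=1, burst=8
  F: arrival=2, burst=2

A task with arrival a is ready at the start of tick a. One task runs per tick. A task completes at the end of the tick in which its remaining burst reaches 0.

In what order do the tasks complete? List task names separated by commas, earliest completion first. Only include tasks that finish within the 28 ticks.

t=0: queue=[A] q_used=0 → run A
t=1: queue=[A,E] q_used=1 → run A
t=2: queue=[A,E,F] q_used=2 → run A
t=3: queue=[A,E,F,C] q_used=3 → run A
t=4: queue=[E,F,C,A] q_used=0 → run E
t=5: queue=[E,F,C,A] q_used=1 → run E
t=6: queue=[E,F,C,A] q_used=2 → run E
t=7: queue=[E,F,C,A] q_used=3 → run E
t=8: queue=[F,C,A,E] q_used=0 → run F
t=9: queue=[F,C,A,E] q_used=1 → run F
t=10: queue=[C,A,E] q_used=0 → run C
t=11: queue=[C,A,E] q_used=1 → run C
t=12: queue=[C,A,E] q_used=2 → run C
t=13: queue=[C,A,E] q_used=3 → run C
t=14: queue=[A,E,C] q_used=0 → run A
t=15: queue=[A,E,C] q_used=1 → run A
t=16: queue=[A,E,C] q_used=2 → run A
t=17: queue=[A,E,C] q_used=3 → run A
t=18: queue=[E,C] q_used=0 → run E
t=19: queue=[E,C] q_used=1 → run E
t=20: queue=[E,C] q_used=2 → run E
t=21: queue=[E,C] q_used=3 → run E
t=22: queue=[C] q_used=0 → run C
t=23: queue=[C] q_used=1 → run C
t=24: queue=[C] q_used=2 → run C
t=25: (idle)
t=26: (idle)
t=27: (idle)

completion order = F, A, E, C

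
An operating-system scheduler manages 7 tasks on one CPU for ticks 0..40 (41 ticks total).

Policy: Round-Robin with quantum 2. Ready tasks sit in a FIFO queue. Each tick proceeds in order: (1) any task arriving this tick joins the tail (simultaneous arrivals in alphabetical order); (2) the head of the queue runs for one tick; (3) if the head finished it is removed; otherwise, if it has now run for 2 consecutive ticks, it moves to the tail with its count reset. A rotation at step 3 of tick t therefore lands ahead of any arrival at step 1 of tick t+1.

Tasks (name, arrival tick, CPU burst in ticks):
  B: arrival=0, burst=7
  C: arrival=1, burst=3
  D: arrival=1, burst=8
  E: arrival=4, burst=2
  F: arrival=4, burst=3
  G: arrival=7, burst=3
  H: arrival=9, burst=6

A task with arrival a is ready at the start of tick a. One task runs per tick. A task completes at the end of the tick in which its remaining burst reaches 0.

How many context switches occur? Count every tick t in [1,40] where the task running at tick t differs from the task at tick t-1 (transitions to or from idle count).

t=0: queue=[B] q_used=0 → run B
t=1: queue=[B,C,D] q_used=1 → run B
t=2: queue=[C,D,B] q_used=0 → run C
t=3: queue=[C,D,B] q_used=1 → run C
t=4: queue=[D,B,C,E,F] q_used=0 → run D
t=5: queue=[D,B,C,E,F] q_used=1 → run D
t=6: queue=[B,C,E,F,D] q_used=0 → run B
t=7: queue=[B,C,E,F,D,G] q_used=1 → run B
t=8: queue=[C,E,F,D,G,B] q_used=0 → run C
t=9: queue=[E,F,D,G,B,H] q_used=0 → run E
t=10: queue=[E,F,D,G,B,H] q_used=1 → run E
t=11: queue=[F,D,G,B,H] q_used=0 → run F
t=12: queue=[F,D,G,B,H] q_used=1 → run F
t=13: queue=[D,G,B,H,F] q_used=0 → run D
t=14: queue=[D,G,B,H,F] q_used=1 → run D
t=15: queue=[G,B,H,F,D] q_used=0 → run G
t=16: queue=[G,B,H,F,D] q_used=1 → run G
t=17: queue=[B,H,F,D,G] q_used=0 → run B
t=18: queue=[B,H,F,D,G] q_used=1 → run B
t=19: queue=[H,F,D,G,B] q_used=0 → run H
t=20: queue=[H,F,D,G,B] q_used=1 → run H
t=21: queue=[F,D,G,B,H] q_used=0 → run F
t=22: queue=[D,G,B,H] q_used=0 → run D
t=23: queue=[D,G,B,H] q_used=1 → run D
t=24: queue=[G,B,H,D] q_used=0 → run G
t=25: queue=[B,H,D] q_used=0 → run B
t=26: queue=[H,D] q_used=0 → run H
t=27: queue=[H,D] q_used=1 → run H
t=28: queue=[D,H] q_used=0 → run D
t=29: queue=[D,H] q_used=1 → run D
t=30: queue=[H] q_used=0 → run H
t=31: queue=[H] q_used=1 → run H
t=32: (idle)
t=33: (idle)
t=34: (idle)
t=35: (idle)
t=36: (idle)
t=37: (idle)
t=38: (idle)
t=39: (idle)
t=40: (idle)

context switches = 18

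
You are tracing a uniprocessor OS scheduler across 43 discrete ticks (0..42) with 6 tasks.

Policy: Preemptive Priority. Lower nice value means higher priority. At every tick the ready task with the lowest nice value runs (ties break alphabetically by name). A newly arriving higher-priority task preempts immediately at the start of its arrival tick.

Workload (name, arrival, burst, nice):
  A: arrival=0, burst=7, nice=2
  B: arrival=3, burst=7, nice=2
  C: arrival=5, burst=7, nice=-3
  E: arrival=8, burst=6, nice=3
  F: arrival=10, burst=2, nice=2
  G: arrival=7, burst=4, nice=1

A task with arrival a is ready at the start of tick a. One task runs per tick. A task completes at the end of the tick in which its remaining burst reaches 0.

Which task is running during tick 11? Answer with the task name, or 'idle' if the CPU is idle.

running at tick 11 = C

t=0: ready={A} → run A
t=1: ready={A} → run A
t=2: ready={A} → run A
t=3: ready={A,B} → run A
t=4: ready={A,B} → run A
t=5: ready={A,B,C} → run C
t=6: ready={A,B,C} → run C
t=7: ready={A,B,C,G} → run C
t=8: ready={A,B,C,E,G} → run C
t=9: ready={A,B,C,E,G} → run C
t=10: ready={A,B,C,E,F,G} → run C
t=11: ready={A,B,C,E,F,G} → run C
t=12: ready={A,B,E,F,G} → run G
t=13: ready={A,B,E,F,G} → run G
t=14: ready={A,B,E,F,G} → run G
t=15: ready={A,B,E,F,G} → run G
t=16: ready={A,B,E,F} → run A
t=17: ready={A,B,E,F} → run A
t=18: ready={B,E,F} → run B
t=19: ready={B,E,F} → run B
t=20: ready={B,E,F} → run B
t=21: ready={B,E,F} → run B
t=22: ready={B,E,F} → run B
t=23: ready={B,E,F} → run B
t=24: ready={B,E,F} → run B
t=25: ready={E,F} → run F
t=26: ready={E,F} → run F
t=27: ready={E} → run E
t=28: ready={E} → run E
t=29: ready={E} → run E
t=30: ready={E} → run E
t=31: ready={E} → run E
t=32: ready={E} → run E
t=33: (idle)
t=34: (idle)
t=35: (idle)
t=36: (idle)
t=37: (idle)
t=38: (idle)
t=39: (idle)
t=40: (idle)
t=41: (idle)
t=42: (idle)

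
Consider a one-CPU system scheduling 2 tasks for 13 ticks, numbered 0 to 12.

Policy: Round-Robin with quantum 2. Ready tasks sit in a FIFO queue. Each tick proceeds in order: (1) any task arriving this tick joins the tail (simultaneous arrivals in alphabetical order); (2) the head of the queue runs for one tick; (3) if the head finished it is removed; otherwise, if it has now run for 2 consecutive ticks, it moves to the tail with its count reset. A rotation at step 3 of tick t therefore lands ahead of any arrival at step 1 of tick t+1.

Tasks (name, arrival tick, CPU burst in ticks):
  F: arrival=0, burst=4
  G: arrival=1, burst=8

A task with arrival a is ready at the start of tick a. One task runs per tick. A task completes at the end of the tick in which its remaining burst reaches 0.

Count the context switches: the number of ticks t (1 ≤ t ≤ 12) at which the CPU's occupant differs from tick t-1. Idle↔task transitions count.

t=0: queue=[F] q_used=0 → run F
t=1: queue=[F,G] q_used=1 → run F
t=2: queue=[G,F] q_used=0 → run G
t=3: queue=[G,F] q_used=1 → run G
t=4: queue=[F,G] q_used=0 → run F
t=5: queue=[F,G] q_used=1 → run F
t=6: queue=[G] q_used=0 → run G
t=7: queue=[G] q_used=1 → run G
t=8: queue=[G] q_used=0 → run G
t=9: queue=[G] q_used=1 → run G
t=10: queue=[G] q_used=0 → run G
t=11: queue=[G] q_used=1 → run G
t=12: (idle)

context switches = 4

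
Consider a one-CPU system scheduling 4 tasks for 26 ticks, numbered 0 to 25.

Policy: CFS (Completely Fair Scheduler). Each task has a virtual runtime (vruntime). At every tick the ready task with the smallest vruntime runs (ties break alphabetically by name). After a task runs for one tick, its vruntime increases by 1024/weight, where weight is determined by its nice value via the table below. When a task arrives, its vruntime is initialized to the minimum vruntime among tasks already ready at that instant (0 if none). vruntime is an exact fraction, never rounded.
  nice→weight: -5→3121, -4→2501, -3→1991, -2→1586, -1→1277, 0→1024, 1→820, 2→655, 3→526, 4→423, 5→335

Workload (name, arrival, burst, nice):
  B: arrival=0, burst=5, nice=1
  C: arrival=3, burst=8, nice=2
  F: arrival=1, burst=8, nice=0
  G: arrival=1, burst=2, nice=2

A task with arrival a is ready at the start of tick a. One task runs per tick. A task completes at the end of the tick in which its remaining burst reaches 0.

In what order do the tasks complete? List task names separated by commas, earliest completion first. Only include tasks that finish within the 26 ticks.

completion order = G, B, F, C

t=0: vr[B=0] → run B
t=1: vr[B=256/205 F=256/205 G=256/205] → run B
t=2: vr[B=512/205 F=256/205 G=256/205] → run F
t=3: vr[B=512/205 C=256/205 F=461/205 G=256/205] → run C
t=4: vr[B=512/205 C=15104/5371 F=461/205 G=256/205] → run G
t=5: vr[B=512/205 C=15104/5371 F=461/205 G=15104/5371] → run F
t=6: vr[B=512/205 C=15104/5371 F=666/205 G=15104/5371] → run B
t=7: vr[B=768/205 C=15104/5371 F=666/205 G=15104/5371] → run C
t=8: vr[B=768/205 C=117504/26855 F=666/205 G=15104/5371] → run G
t=9: vr[B=768/205 C=117504/26855 F=666/205] → run F
t=10: vr[B=768/205 C=117504/26855 F=871/205] → run B
t=11: vr[B=1024/205 C=117504/26855 F=871/205] → run F
t=12: vr[B=1024/205 C=117504/26855 F=1076/205] → run C
t=13: vr[B=1024/205 C=159488/26855 F=1076/205] → run B
t=14: vr[C=159488/26855 F=1076/205] → run F
t=15: vr[C=159488/26855 F=1281/205] → run C
t=16: vr[C=201472/26855 F=1281/205] → run F
t=17: vr[C=201472/26855 F=1486/205] → run F
t=18: vr[C=201472/26855 F=1691/205] → run C
t=19: vr[C=243456/26855 F=1691/205] → run F
t=20: vr[C=243456/26855] → run C
t=21: vr[C=57088/5371] → run C
t=22: vr[C=327424/26855] → run C
t=23: (idle)
t=24: (idle)
t=25: (idle)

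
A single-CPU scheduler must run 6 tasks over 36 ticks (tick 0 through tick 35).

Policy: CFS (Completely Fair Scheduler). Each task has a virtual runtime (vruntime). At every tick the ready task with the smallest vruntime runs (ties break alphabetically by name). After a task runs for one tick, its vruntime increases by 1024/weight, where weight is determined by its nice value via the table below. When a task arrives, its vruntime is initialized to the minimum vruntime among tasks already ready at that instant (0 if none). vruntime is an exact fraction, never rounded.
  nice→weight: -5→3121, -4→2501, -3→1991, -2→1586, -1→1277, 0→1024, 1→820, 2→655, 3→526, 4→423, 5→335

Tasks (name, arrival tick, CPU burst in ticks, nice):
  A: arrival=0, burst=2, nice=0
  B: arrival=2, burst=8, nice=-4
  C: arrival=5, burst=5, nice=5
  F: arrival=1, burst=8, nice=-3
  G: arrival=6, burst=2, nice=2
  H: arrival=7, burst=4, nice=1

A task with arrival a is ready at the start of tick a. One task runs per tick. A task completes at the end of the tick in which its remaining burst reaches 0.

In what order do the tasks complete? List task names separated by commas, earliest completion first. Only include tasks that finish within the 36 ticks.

completion order = A, G, B, F, H, C

t=0: vr[A=0] → run A
t=1: vr[A=1 F=1] → run A
t=2: vr[B=1 F=1] → run B
t=3: vr[B=3525/2501 F=1] → run F
t=4: vr[B=3525/2501 F=3015/1991] → run B
t=5: vr[B=4549/2501 C=3015/1991 F=3015/1991] → run C
t=6: vr[B=4549/2501 C=3048809/666985 F=3015/1991 G=3015/1991] → run F
t=7: vr[B=4549/2501 C=3048809/666985 F=4039/1991 G=3015/1991 H=3015/1991] → run G
t=8: vr[B=4549/2501 C=3048809/666985 F=4039/1991 G=4013609/1304105 H=3015/1991] → run H
t=9: vr[B=4549/2501 C=3048809/666985 F=4039/1991 G=4013609/1304105 H=1127771/408155] → run B
t=10: vr[B=5573/2501 C=3048809/666985 F=4039/1991 G=4013609/1304105 H=1127771/408155] → run F
t=11: vr[B=5573/2501 C=3048809/666985 F=5063/1991 G=4013609/1304105 H=1127771/408155] → run B
t=12: vr[B=6597/2501 C=3048809/666985 F=5063/1991 G=4013609/1304105 H=1127771/408155] → run F
t=13: vr[B=6597/2501 C=3048809/666985 F=6087/1991 G=4013609/1304105 H=1127771/408155] → run B
t=14: vr[B=7621/2501 C=3048809/666985 F=6087/1991 G=4013609/1304105 H=1127771/408155] → run H
t=15: vr[B=7621/2501 C=3048809/666985 F=6087/1991 G=4013609/1304105 H=1637467/408155] → run B
t=16: vr[B=8645/2501 C=3048809/666985 F=6087/1991 G=4013609/1304105 H=1637467/408155] → run F
t=17: vr[B=8645/2501 C=3048809/666985 F=7111/1991 G=4013609/1304105 H=1637467/408155] → run G
t=18: vr[B=8645/2501 C=3048809/666985 F=7111/1991 H=1637467/408155] → run B
t=19: vr[B=9669/2501 C=3048809/666985 F=7111/1991 H=1637467/408155] → run F
t=20: vr[B=9669/2501 C=3048809/666985 F=8135/1991 H=1637467/408155] → run B
t=21: vr[C=3048809/666985 F=8135/1991 H=1637467/408155] → run H
t=22: vr[C=3048809/666985 F=8135/1991 H=2147163/408155] → run F
t=23: vr[C=3048809/666985 F=9159/1991 H=2147163/408155] → run C
t=24: vr[C=5087593/666985 F=9159/1991 H=2147163/408155] → run F
t=25: vr[C=5087593/666985 H=2147163/408155] → run H
t=26: vr[C=5087593/666985] → run C
t=27: vr[C=7126377/666985] → run C
t=28: vr[C=9165161/666985] → run C
t=29: (idle)
t=30: (idle)
t=31: (idle)
t=32: (idle)
t=33: (idle)
t=34: (idle)
t=35: (idle)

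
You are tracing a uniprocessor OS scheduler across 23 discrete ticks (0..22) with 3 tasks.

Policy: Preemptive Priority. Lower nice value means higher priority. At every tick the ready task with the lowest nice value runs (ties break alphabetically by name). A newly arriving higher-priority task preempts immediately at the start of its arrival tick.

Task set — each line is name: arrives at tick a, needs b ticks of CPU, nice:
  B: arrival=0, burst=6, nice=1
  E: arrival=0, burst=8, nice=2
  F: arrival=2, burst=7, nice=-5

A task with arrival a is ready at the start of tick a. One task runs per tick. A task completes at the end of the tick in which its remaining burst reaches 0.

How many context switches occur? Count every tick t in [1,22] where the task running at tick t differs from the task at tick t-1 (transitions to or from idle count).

t=0: ready={B,E} → run B
t=1: ready={B,E} → run B
t=2: ready={B,E,F} → run F
t=3: ready={B,E,F} → run F
t=4: ready={B,E,F} → run F
t=5: ready={B,E,F} → run F
t=6: ready={B,E,F} → run F
t=7: ready={B,E,F} → run F
t=8: ready={B,E,F} → run F
t=9: ready={B,E} → run B
t=10: ready={B,E} → run B
t=11: ready={B,E} → run B
t=12: ready={B,E} → run B
t=13: ready={E} → run E
t=14: ready={E} → run E
t=15: ready={E} → run E
t=16: ready={E} → run E
t=17: ready={E} → run E
t=18: ready={E} → run E
t=19: ready={E} → run E
t=20: ready={E} → run E
t=21: (idle)
t=22: (idle)

context switches = 4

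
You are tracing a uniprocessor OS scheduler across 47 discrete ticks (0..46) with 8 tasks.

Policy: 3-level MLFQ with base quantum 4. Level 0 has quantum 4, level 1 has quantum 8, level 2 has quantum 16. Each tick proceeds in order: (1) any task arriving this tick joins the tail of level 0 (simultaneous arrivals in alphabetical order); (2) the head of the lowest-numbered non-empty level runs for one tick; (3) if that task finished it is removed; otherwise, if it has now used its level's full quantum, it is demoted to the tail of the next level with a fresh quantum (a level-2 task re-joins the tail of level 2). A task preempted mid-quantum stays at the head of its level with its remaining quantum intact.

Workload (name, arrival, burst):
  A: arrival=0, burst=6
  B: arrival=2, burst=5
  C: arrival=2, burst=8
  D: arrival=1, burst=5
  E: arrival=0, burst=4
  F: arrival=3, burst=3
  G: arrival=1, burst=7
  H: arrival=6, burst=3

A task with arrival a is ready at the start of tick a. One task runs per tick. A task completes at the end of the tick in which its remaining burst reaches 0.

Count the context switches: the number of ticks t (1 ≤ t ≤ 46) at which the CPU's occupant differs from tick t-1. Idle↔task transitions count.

context switches = 13

t=0: L0/L1/L2 = AE/-/- → run A
t=1: L0/L1/L2 = AEDG/-/- → run A
t=2: L0/L1/L2 = AEDGBC/-/- → run A
t=3: L0/L1/L2 = AEDGBCF/-/- → run A
t=4: L0/L1/L2 = EDGBCF/A/- → run E
t=5: L0/L1/L2 = EDGBCF/A/- → run E
t=6: L0/L1/L2 = EDGBCFH/A/- → run E
t=7: L0/L1/L2 = EDGBCFH/A/- → run E
t=8: L0/L1/L2 = DGBCFH/A/- → run D
t=9: L0/L1/L2 = DGBCFH/A/- → run D
t=10: L0/L1/L2 = DGBCFH/A/- → run D
t=11: L0/L1/L2 = DGBCFH/A/- → run D
t=12: L0/L1/L2 = GBCFH/AD/- → run G
t=13: L0/L1/L2 = GBCFH/AD/- → run G
t=14: L0/L1/L2 = GBCFH/AD/- → run G
t=15: L0/L1/L2 = GBCFH/AD/- → run G
t=16: L0/L1/L2 = BCFH/ADG/- → run B
t=17: L0/L1/L2 = BCFH/ADG/- → run B
t=18: L0/L1/L2 = BCFH/ADG/- → run B
t=19: L0/L1/L2 = BCFH/ADG/- → run B
t=20: L0/L1/L2 = CFH/ADGB/- → run C
t=21: L0/L1/L2 = CFH/ADGB/- → run C
t=22: L0/L1/L2 = CFH/ADGB/- → run C
t=23: L0/L1/L2 = CFH/ADGB/- → run C
t=24: L0/L1/L2 = FH/ADGBC/- → run F
t=25: L0/L1/L2 = FH/ADGBC/- → run F
t=26: L0/L1/L2 = FH/ADGBC/- → run F
t=27: L0/L1/L2 = H/ADGBC/- → run H
t=28: L0/L1/L2 = H/ADGBC/- → run H
t=29: L0/L1/L2 = H/ADGBC/- → run H
t=30: L0/L1/L2 = -/ADGBC/- → run A
t=31: L0/L1/L2 = -/ADGBC/- → run A
t=32: L0/L1/L2 = -/DGBC/- → run D
t=33: L0/L1/L2 = -/GBC/- → run G
t=34: L0/L1/L2 = -/GBC/- → run G
t=35: L0/L1/L2 = -/GBC/- → run G
t=36: L0/L1/L2 = -/BC/- → run B
t=37: L0/L1/L2 = -/C/- → run C
t=38: L0/L1/L2 = -/C/- → run C
t=39: L0/L1/L2 = -/C/- → run C
t=40: L0/L1/L2 = -/C/- → run C
t=41: (idle)
t=42: (idle)
t=43: (idle)
t=44: (idle)
t=45: (idle)
t=46: (idle)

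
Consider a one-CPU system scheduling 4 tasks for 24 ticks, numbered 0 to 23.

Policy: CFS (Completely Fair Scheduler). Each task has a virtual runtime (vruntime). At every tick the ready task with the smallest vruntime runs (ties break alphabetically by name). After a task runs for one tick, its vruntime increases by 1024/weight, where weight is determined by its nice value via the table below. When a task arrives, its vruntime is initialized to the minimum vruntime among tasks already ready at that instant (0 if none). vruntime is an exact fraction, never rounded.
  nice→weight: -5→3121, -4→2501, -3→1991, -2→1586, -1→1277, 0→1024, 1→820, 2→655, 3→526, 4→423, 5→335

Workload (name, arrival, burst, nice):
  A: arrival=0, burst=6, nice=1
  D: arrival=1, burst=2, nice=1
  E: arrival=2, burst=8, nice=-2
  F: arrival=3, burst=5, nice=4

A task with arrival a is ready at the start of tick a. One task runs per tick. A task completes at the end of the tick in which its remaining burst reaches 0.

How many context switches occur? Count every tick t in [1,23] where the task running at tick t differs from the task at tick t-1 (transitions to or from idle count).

context switches = 16

t=0: vr[A=0] → run A
t=1: vr[A=256/205 D=256/205] → run A
t=2: vr[A=512/205 D=256/205 E=256/205] → run D
t=3: vr[A=512/205 D=512/205 E=256/205 F=256/205] → run E
t=4: vr[A=512/205 D=512/205 E=307968/162565 F=256/205] → run F
t=5: vr[A=512/205 D=512/205 E=307968/162565 F=318208/86715] → run E
t=6: vr[A=512/205 D=512/205 E=412928/162565 F=318208/86715] → run A
t=7: vr[A=768/205 D=512/205 E=412928/162565 F=318208/86715] → run D
t=8: vr[A=768/205 E=412928/162565 F=318208/86715] → run E
t=9: vr[A=768/205 E=517888/162565 F=318208/86715] → run E
t=10: vr[A=768/205 E=622848/162565 F=318208/86715] → run F
t=11: vr[A=768/205 E=622848/162565 F=528128/86715] → run A
t=12: vr[A=1024/205 E=622848/162565 F=528128/86715] → run E
t=13: vr[A=1024/205 E=727808/162565 F=528128/86715] → run E
t=14: vr[A=1024/205 E=832768/162565 F=528128/86715] → run A
t=15: vr[A=256/41 E=832768/162565 F=528128/86715] → run E
t=16: vr[A=256/41 E=937728/162565 F=528128/86715] → run E
t=17: vr[A=256/41 F=528128/86715] → run F
t=18: vr[A=256/41 F=246016/28905] → run A
t=19: vr[F=246016/28905] → run F
t=20: vr[F=947968/86715] → run F
t=21: (idle)
t=22: (idle)
t=23: (idle)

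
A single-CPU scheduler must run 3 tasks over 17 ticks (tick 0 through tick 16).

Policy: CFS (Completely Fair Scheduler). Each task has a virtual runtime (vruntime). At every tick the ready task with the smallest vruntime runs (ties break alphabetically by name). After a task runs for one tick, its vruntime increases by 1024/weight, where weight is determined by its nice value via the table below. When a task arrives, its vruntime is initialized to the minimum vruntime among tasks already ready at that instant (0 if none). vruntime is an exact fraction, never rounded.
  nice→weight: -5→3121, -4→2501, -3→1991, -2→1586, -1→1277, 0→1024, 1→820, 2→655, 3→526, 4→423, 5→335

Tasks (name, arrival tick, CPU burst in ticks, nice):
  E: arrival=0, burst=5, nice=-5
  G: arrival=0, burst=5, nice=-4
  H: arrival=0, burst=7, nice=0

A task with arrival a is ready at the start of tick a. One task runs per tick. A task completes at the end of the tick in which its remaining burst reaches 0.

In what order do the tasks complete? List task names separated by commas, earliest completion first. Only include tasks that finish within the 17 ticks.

t=0: vr[E=0 G=0 H=0] → run E
t=1: vr[E=1024/3121 G=0 H=0] → run G
t=2: vr[E=1024/3121 G=1024/2501 H=0] → run H
t=3: vr[E=1024/3121 G=1024/2501 H=1] → run E
t=4: vr[E=2048/3121 G=1024/2501 H=1] → run G
t=5: vr[E=2048/3121 G=2048/2501 H=1] → run E
t=6: vr[E=3072/3121 G=2048/2501 H=1] → run G
t=7: vr[E=3072/3121 G=3072/2501 H=1] → run E
t=8: vr[E=4096/3121 G=3072/2501 H=1] → run H
t=9: vr[E=4096/3121 G=3072/2501 H=2] → run G
t=10: vr[E=4096/3121 G=4096/2501 H=2] → run E
t=11: vr[G=4096/2501 H=2] → run G
t=12: vr[H=2] → run H
t=13: vr[H=3] → run H
t=14: vr[H=4] → run H
t=15: vr[H=5] → run H
t=16: vr[H=6] → run H

completion order = E, G, H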